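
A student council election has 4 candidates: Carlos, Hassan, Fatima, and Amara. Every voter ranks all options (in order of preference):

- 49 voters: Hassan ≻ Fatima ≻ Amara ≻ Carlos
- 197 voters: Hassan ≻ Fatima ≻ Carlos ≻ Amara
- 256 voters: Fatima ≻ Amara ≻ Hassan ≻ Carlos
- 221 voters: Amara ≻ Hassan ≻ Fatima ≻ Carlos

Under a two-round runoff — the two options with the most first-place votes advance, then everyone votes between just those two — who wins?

Hassan

Round 1 first-place votes: Carlos 0, Hassan 246, Fatima 256, Amara 221.
Fatima and Hassan advance.
Runoff: Fatima is preferred to Hassan by 256 voters; Hassan by 467.
Hassan wins the runoff.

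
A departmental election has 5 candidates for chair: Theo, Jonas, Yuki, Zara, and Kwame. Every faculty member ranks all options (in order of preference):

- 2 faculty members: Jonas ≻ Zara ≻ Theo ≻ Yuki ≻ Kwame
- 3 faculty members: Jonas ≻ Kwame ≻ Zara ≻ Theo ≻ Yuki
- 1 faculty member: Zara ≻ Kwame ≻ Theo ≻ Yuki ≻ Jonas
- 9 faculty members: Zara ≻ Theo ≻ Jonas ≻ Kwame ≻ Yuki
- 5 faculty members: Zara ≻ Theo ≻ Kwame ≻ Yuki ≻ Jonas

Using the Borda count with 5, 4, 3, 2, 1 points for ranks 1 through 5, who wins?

Zara

Theo: 2·3 + 3·2 + 1·3 + 9·4 + 5·4 = 71
Jonas: 2·5 + 3·5 + 1·1 + 9·3 + 5·1 = 58
Yuki: 2·2 + 3·1 + 1·2 + 9·1 + 5·2 = 28
Zara: 2·4 + 3·3 + 1·5 + 9·5 + 5·5 = 92
Kwame: 2·1 + 3·4 + 1·4 + 9·2 + 5·3 = 51
Zara has the highest Borda score (92).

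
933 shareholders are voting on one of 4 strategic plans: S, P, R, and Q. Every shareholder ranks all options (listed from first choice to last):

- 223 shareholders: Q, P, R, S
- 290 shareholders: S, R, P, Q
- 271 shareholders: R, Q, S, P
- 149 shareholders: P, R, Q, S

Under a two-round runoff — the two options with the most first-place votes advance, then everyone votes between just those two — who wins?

R

Round 1 first-place votes: S 290, P 149, R 271, Q 223.
S and R advance.
Runoff: S is preferred to R by 290 voters; R by 643.
R wins the runoff.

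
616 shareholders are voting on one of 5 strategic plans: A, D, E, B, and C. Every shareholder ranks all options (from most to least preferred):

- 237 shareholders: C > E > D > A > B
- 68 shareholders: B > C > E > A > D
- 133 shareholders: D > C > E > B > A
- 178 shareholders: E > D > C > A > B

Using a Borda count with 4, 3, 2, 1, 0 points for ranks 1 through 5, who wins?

C

A: 237·1 + 68·1 + 133·0 + 178·1 = 483
D: 237·2 + 68·0 + 133·4 + 178·3 = 1540
E: 237·3 + 68·2 + 133·2 + 178·4 = 1825
B: 237·0 + 68·4 + 133·1 + 178·0 = 405
C: 237·4 + 68·3 + 133·3 + 178·2 = 1907
C has the highest Borda score (1907).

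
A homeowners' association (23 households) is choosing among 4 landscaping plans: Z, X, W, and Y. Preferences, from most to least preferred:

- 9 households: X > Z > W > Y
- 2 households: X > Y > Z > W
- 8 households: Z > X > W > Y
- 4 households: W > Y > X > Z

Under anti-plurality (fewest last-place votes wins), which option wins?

Last-place votes: Z 4, X 0, W 2, Y 17.
X is ranked last by the fewest voters, so X wins.

X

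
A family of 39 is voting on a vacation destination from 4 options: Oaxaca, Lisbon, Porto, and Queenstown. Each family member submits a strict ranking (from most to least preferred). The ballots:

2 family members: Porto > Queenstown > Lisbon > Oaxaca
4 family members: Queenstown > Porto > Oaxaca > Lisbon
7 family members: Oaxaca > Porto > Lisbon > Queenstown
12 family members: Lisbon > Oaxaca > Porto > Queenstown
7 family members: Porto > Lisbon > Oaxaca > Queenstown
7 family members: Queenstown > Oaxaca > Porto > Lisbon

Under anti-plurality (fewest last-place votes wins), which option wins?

Porto

Last-place votes: Oaxaca 2, Lisbon 11, Porto 0, Queenstown 26.
Porto is ranked last by the fewest voters, so Porto wins.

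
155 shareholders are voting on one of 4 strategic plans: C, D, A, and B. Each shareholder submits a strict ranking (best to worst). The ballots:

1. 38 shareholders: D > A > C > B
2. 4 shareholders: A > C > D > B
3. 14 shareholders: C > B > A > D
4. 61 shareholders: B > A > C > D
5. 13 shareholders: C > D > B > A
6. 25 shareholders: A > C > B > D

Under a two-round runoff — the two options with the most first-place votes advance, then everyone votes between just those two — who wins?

B

Round 1 first-place votes: C 27, D 38, A 29, B 61.
B and D advance.
Runoff: B is preferred to D by 100 voters; D by 55.
B wins the runoff.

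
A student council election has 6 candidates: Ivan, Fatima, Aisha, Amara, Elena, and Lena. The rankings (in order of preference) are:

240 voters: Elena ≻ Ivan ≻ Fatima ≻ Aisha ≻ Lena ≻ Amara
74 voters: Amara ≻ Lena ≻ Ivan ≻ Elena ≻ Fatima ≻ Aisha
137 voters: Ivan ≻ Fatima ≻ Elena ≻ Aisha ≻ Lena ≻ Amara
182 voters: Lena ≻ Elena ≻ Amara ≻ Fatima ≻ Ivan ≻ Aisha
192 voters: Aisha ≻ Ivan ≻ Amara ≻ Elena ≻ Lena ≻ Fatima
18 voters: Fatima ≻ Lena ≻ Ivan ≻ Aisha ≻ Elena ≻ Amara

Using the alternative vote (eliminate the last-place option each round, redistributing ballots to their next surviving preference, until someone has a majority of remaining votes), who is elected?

Elena

Round 1: Ivan 137, Fatima 18, Aisha 192, Amara 74, Elena 240, Lena 182. Eliminate Fatima.
Round 2: Ivan 137, Aisha 192, Amara 74, Elena 240, Lena 200. Eliminate Amara.
Round 3: Ivan 137, Aisha 192, Elena 240, Lena 274. Eliminate Ivan.
Round 4: Aisha 192, Elena 377, Lena 274. Eliminate Aisha.
Round 5: Elena 569, Lena 274. Elena has a majority.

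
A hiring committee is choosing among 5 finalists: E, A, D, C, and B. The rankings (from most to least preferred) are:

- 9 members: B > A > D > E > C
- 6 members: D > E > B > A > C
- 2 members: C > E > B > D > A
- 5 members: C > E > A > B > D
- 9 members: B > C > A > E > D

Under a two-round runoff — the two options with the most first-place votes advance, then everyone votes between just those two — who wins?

Round 1 first-place votes: E 0, A 0, D 6, C 7, B 18.
B and C advance.
Runoff: B is preferred to C by 24 voters; C by 7.
B wins the runoff.

B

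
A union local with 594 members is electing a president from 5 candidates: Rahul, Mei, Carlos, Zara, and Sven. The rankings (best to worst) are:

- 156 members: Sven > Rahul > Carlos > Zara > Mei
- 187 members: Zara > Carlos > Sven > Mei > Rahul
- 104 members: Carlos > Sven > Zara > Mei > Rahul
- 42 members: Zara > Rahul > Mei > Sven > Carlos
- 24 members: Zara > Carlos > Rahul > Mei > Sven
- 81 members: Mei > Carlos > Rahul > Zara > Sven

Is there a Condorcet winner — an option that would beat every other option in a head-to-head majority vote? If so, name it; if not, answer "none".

Carlos vs Rahul: 396–198 for Carlos.
Carlos vs Mei: 471–123 for Carlos.
Carlos vs Zara: 341–253 for Carlos.
Carlos vs Sven: 396–198 for Carlos.
Carlos beats every other option head-to-head.

Carlos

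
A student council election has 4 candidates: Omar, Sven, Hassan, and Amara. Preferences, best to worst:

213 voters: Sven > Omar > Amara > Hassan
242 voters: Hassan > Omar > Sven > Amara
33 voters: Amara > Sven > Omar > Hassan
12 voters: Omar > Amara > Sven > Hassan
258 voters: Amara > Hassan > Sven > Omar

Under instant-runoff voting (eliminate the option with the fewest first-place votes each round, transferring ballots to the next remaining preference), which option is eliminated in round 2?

Round 1: Omar 12, Sven 213, Hassan 242, Amara 291. Eliminate Omar.
Round 2: Sven 213, Hassan 242, Amara 303. Eliminate Sven.

Sven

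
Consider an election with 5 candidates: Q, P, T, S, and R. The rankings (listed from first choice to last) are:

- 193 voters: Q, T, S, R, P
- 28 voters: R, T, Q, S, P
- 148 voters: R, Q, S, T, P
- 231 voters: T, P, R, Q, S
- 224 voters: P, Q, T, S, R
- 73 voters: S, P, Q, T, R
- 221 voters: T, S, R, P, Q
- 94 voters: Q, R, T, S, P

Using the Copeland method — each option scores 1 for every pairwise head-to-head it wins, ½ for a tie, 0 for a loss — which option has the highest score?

T

Q: beats T and S; loses to P and R → score 2.
P: beats Q; loses to T, S, and R → score 1.
T: beats P, S, and R; loses to Q → score 3.
S: beats P and R; loses to Q and T → score 2.
R: beats Q and P; loses to T and S → score 2.
T has the best pairwise record.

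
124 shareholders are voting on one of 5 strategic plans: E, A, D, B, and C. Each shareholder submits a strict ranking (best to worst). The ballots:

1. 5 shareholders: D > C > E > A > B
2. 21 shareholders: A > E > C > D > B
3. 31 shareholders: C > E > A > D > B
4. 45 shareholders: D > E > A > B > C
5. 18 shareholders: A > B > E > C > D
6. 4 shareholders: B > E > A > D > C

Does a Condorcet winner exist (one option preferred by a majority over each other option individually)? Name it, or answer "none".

E vs A: 85–39 for E.
E vs D: 74–50 for E.
E vs B: 102–22 for E.
E vs C: 88–36 for E.
E beats every other option head-to-head.

E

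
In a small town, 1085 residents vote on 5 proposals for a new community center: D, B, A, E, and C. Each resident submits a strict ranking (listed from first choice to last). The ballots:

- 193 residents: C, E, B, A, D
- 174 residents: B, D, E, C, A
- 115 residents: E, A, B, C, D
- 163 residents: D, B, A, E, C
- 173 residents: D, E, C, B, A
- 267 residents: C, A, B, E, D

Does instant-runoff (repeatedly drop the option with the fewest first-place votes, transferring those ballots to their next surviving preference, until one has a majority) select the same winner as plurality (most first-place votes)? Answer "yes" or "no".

yes

Instant-runoff — R1 D 336, B 174, A 0, E 115, C 460 (A out); R2 D 336, B 174, E 115, C 460 (E out); R3 D 336, B 289, C 460 (B out); R4 D 510, C 575 (C winner). Winner: C.
Plurality — first-place votes: D 336, B 174, A 0, E 115, C 460. Winner: C.
The two methods agree.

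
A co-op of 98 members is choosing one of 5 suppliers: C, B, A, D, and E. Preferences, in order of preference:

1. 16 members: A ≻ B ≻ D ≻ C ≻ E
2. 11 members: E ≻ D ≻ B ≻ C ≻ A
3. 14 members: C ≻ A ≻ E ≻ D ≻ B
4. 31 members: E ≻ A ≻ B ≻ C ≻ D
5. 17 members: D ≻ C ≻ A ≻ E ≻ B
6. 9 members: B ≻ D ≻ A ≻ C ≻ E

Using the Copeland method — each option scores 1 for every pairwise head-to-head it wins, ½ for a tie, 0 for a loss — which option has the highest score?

A

C: beats E; loses to B, A, and D → score 1.
B: beats C and D; loses to A and E → score 2.
A: beats C, B, D, and E → score 4.
D: beats C; loses to B, A, and E → score 1.
E: beats B and D; loses to C and A → score 2.
A has the best pairwise record.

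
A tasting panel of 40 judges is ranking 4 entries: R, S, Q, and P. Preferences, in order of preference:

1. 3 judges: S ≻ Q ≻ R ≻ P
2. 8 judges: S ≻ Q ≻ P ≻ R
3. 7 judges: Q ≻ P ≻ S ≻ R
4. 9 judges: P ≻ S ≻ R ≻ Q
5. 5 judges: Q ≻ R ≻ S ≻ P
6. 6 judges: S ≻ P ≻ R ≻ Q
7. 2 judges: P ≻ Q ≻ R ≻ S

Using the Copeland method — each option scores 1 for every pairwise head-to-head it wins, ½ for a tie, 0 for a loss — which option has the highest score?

R: loses to S, Q, and P → score 0.
S: beats R, Q, and P → score 3.
Q: beats R and P; loses to S → score 2.
P: beats R; loses to S and Q → score 1.
S has the best pairwise record.

S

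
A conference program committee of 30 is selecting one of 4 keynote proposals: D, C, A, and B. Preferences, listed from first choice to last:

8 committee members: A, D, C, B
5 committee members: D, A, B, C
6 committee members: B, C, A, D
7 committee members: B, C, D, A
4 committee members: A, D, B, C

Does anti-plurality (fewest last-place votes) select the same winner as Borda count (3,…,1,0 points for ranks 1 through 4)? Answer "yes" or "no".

Anti-plurality — last-place votes: D 6, C 9, A 7, B 8. Winner: D.
Borda — scores: D 46, C 34, A 52, B 48. Winner: A.
The two methods disagree.

no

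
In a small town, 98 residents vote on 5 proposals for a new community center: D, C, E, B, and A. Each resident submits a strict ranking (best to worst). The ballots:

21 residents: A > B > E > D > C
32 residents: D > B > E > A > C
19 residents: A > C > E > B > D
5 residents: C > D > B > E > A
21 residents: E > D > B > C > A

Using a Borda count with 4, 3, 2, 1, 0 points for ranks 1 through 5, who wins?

E

D: 21·1 + 32·4 + 19·0 + 5·3 + 21·3 = 227
C: 21·0 + 32·0 + 19·3 + 5·4 + 21·1 = 98
E: 21·2 + 32·2 + 19·2 + 5·1 + 21·4 = 233
B: 21·3 + 32·3 + 19·1 + 5·2 + 21·2 = 230
A: 21·4 + 32·1 + 19·4 + 5·0 + 21·0 = 192
E has the highest Borda score (233).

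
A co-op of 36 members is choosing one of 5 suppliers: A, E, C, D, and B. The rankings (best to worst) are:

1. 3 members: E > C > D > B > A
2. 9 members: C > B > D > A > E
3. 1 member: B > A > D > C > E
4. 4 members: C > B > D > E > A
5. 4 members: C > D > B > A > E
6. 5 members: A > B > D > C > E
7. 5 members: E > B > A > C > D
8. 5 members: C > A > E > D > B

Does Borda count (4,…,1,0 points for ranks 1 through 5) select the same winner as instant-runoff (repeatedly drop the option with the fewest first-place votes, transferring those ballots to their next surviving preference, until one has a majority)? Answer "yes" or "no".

yes

Borda — scores: A 61, E 46, C 108, D 61, B 84. Winner: C.
Instant-runoff — R1 A 5, E 8, C 22, D 0, B 1 (C winner). Winner: C.
The two methods agree.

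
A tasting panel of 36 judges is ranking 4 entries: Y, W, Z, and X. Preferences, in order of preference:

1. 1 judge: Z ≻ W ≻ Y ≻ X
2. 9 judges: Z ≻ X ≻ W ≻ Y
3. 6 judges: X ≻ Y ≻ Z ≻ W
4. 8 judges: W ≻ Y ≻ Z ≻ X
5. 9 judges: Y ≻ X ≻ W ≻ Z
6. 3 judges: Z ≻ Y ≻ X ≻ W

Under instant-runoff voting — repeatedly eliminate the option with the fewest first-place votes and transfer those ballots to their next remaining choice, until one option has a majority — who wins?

Round 1: Y 9, W 8, Z 13, X 6. Eliminate X.
Round 2: Y 15, W 8, Z 13. Eliminate W.
Round 3: Y 23, Z 13. Y has a majority.

Y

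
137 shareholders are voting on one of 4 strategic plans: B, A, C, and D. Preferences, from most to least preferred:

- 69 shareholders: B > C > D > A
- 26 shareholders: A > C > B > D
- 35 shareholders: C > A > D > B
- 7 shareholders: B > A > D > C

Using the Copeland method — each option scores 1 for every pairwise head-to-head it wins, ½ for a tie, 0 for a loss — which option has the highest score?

B: beats A, C, and D → score 3.
A: loses to B, C, and D → score 0.
C: beats A and D; loses to B → score 2.
D: beats A; loses to B and C → score 1.
B has the best pairwise record.

B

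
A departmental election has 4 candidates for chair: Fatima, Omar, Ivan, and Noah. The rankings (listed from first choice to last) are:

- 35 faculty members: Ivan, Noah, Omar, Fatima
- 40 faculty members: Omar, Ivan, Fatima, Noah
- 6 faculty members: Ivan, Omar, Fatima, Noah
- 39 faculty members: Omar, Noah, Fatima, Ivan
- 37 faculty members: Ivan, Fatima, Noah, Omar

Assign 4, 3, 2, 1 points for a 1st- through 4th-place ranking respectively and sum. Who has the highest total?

Fatima: 35·1 + 40·2 + 6·2 + 39·2 + 37·3 = 316
Omar: 35·2 + 40·4 + 6·3 + 39·4 + 37·1 = 441
Ivan: 35·4 + 40·3 + 6·4 + 39·1 + 37·4 = 471
Noah: 35·3 + 40·1 + 6·1 + 39·3 + 37·2 = 342
Ivan has the highest Borda score (471).

Ivan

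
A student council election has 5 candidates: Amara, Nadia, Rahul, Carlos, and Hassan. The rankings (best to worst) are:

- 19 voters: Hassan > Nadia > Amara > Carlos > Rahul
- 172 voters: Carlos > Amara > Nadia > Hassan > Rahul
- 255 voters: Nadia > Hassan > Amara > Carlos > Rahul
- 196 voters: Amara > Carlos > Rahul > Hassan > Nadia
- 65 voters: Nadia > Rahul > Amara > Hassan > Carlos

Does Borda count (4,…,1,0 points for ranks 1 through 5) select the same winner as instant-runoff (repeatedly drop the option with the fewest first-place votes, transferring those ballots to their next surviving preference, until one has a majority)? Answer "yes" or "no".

Borda — scores: Amara 1978, Nadia 1681, Rahul 587, Carlos 1550, Hassan 1274. Winner: Amara.
Instant-runoff — R1 Amara 196, Nadia 320, Rahul 0, Carlos 172, Hassan 19 (Rahul out); R2 Amara 196, Nadia 320, Carlos 172, Hassan 19 (Hassan out); R3 Amara 196, Nadia 339, Carlos 172 (Carlos out); R4 Amara 368, Nadia 339 (Amara winner). Winner: Amara.
The two methods agree.

yes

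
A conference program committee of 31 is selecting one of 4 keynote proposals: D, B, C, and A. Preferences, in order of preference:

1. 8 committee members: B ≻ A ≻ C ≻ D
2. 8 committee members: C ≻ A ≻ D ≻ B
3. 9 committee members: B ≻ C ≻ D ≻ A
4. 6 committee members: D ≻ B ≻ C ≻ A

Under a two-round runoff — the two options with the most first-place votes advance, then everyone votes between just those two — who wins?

Round 1 first-place votes: D 6, B 17, C 8, A 0.
B and C advance.
Runoff: B is preferred to C by 23 voters; C by 8.
B wins the runoff.

B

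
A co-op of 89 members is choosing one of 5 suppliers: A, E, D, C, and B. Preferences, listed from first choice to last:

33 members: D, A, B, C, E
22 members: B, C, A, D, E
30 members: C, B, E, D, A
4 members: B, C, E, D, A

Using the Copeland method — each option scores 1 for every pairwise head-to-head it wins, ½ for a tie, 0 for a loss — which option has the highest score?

A: beats E; loses to D, C, and B → score 1.
E: loses to A, D, C, and B → score 0.
D: beats A and E; loses to C and B → score 2.
C: beats A, E, and D; loses to B → score 3.
B: beats A, E, D, and C → score 4.
B has the best pairwise record.

B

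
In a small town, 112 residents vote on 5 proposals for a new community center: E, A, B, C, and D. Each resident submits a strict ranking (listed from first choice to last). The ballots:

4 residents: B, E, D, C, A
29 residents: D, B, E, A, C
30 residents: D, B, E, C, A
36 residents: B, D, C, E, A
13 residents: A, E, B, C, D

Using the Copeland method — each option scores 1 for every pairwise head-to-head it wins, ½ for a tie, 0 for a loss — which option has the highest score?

E: beats A and C; loses to B and D → score 2.
A: loses to E, B, C, and D → score 0.
B: beats E, A, and C; loses to D → score 3.
C: beats A; loses to E, B, and D → score 1.
D: beats E, A, B, and C → score 4.
D has the best pairwise record.

D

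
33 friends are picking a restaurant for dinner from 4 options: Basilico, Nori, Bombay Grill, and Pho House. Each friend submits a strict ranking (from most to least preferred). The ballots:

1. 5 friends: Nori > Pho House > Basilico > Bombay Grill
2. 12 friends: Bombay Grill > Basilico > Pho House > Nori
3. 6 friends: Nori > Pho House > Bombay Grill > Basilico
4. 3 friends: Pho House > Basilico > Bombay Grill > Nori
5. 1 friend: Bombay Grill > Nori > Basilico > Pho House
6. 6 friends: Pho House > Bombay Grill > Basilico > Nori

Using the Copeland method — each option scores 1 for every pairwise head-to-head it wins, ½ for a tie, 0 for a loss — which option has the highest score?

Basilico: beats Nori; loses to Bombay Grill and Pho House → score 1.
Nori: loses to Basilico, Bombay Grill, and Pho House → score 0.
Bombay Grill: beats Basilico and Nori; loses to Pho House → score 2.
Pho House: beats Basilico, Nori, and Bombay Grill → score 3.
Pho House has the best pairwise record.

Pho House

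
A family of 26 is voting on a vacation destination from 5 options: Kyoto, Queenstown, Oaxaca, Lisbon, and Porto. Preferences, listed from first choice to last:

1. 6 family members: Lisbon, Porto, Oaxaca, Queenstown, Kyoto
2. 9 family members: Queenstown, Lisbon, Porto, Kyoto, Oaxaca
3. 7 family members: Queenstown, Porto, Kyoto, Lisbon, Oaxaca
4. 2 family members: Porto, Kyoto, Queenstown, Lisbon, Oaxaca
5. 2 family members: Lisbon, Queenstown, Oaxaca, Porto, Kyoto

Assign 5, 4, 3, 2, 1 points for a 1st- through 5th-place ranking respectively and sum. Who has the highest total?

Queenstown

Kyoto: 6·1 + 9·2 + 7·3 + 2·4 + 2·1 = 55
Queenstown: 6·2 + 9·5 + 7·5 + 2·3 + 2·4 = 106
Oaxaca: 6·3 + 9·1 + 7·1 + 2·1 + 2·3 = 42
Lisbon: 6·5 + 9·4 + 7·2 + 2·2 + 2·5 = 94
Porto: 6·4 + 9·3 + 7·4 + 2·5 + 2·2 = 93
Queenstown has the highest Borda score (106).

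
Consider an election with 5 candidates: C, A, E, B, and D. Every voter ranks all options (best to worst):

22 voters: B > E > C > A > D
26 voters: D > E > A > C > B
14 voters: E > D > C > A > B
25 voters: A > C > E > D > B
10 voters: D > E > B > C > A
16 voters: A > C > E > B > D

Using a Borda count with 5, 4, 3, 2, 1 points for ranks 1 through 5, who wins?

E

C: 22·3 + 26·2 + 14·3 + 25·4 + 10·2 + 16·4 = 344
A: 22·2 + 26·3 + 14·2 + 25·5 + 10·1 + 16·5 = 365
E: 22·4 + 26·4 + 14·5 + 25·3 + 10·4 + 16·3 = 425
B: 22·5 + 26·1 + 14·1 + 25·1 + 10·3 + 16·2 = 237
D: 22·1 + 26·5 + 14·4 + 25·2 + 10·5 + 16·1 = 324
E has the highest Borda score (425).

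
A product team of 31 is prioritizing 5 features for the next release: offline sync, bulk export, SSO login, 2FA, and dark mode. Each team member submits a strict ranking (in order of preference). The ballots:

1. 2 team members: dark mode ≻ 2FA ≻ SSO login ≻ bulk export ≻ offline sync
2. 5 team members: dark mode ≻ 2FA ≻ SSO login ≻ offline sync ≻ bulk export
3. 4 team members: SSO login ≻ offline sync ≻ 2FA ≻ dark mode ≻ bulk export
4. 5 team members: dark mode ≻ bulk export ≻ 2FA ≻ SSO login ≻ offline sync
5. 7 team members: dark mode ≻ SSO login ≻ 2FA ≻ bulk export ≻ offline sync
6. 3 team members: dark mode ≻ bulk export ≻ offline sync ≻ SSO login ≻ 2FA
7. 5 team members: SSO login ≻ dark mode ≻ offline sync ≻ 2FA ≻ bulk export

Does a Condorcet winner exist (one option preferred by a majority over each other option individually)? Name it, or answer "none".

dark mode vs offline sync: 27–4 for dark mode.
dark mode vs bulk export: 31–0 for dark mode.
dark mode vs SSO login: 22–9 for dark mode.
dark mode vs 2FA: 27–4 for dark mode.
dark mode beats every other option head-to-head.

dark mode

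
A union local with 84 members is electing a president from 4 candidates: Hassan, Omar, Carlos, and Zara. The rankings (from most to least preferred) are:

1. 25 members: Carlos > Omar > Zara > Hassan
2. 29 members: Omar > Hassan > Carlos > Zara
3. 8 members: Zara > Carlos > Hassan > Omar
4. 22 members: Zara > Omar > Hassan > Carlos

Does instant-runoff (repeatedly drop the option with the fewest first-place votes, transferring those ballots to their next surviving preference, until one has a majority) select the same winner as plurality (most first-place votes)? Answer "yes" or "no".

no

Instant-runoff — R1 Hassan 0, Omar 29, Carlos 25, Zara 30 (Hassan out); R2 Omar 29, Carlos 25, Zara 30 (Carlos out); R3 Omar 54, Zara 30 (Omar winner). Winner: Omar.
Plurality — first-place votes: Hassan 0, Omar 29, Carlos 25, Zara 30. Winner: Zara.
The two methods disagree.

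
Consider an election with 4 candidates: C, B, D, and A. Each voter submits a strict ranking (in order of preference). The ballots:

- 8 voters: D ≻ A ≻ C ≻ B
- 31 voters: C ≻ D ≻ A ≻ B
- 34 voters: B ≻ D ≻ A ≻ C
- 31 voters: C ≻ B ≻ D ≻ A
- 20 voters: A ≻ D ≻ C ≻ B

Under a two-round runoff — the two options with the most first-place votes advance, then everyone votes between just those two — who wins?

C

Round 1 first-place votes: C 62, B 34, D 8, A 20.
C and B advance.
Runoff: C is preferred to B by 90 voters; B by 34.
C wins the runoff.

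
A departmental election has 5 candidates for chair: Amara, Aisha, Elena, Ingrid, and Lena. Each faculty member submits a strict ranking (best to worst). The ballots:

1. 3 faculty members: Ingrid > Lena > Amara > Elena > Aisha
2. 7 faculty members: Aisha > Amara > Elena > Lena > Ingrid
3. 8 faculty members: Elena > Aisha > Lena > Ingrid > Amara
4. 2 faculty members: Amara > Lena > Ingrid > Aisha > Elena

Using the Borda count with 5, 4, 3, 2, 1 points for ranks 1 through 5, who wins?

Aisha

Amara: 3·3 + 7·4 + 8·1 + 2·5 = 55
Aisha: 3·1 + 7·5 + 8·4 + 2·2 = 74
Elena: 3·2 + 7·3 + 8·5 + 2·1 = 69
Ingrid: 3·5 + 7·1 + 8·2 + 2·3 = 44
Lena: 3·4 + 7·2 + 8·3 + 2·4 = 58
Aisha has the highest Borda score (74).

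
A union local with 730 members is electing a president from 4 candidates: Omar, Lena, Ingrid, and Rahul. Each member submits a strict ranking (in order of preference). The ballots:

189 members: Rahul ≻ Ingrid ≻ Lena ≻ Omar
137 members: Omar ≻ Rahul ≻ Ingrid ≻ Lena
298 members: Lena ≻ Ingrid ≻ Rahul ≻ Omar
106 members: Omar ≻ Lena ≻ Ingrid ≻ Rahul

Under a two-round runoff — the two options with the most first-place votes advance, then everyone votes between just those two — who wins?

Lena

Round 1 first-place votes: Omar 243, Lena 298, Ingrid 0, Rahul 189.
Lena and Omar advance.
Runoff: Lena is preferred to Omar by 487 voters; Omar by 243.
Lena wins the runoff.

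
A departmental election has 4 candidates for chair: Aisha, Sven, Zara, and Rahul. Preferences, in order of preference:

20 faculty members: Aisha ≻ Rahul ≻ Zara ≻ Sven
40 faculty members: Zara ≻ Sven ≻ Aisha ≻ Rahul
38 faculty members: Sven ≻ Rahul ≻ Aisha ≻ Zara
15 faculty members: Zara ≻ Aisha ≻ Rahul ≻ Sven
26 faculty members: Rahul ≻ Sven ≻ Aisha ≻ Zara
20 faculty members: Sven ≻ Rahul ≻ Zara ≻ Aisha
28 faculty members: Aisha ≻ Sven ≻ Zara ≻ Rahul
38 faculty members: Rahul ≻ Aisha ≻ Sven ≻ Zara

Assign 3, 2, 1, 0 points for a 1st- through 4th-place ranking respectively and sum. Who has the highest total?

Aisha: 20·3 + 40·1 + 38·1 + 15·2 + 26·1 + 20·0 + 28·3 + 38·2 = 354
Sven: 20·0 + 40·2 + 38·3 + 15·0 + 26·2 + 20·3 + 28·2 + 38·1 = 400
Zara: 20·1 + 40·3 + 38·0 + 15·3 + 26·0 + 20·1 + 28·1 + 38·0 = 233
Rahul: 20·2 + 40·0 + 38·2 + 15·1 + 26·3 + 20·2 + 28·0 + 38·3 = 363
Sven has the highest Borda score (400).

Sven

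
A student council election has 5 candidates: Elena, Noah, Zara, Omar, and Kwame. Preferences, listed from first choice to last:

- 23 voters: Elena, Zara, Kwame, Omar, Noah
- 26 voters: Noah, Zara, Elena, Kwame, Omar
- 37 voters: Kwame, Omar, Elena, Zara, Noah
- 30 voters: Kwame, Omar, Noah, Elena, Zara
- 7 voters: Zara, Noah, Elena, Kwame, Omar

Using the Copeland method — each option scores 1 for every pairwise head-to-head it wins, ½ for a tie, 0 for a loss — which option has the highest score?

Kwame

Elena: beats Zara; loses to Noah, Omar, and Kwame → score 1.
Noah: beats Elena; loses to Zara, Omar, and Kwame → score 1.
Zara: beats Noah; loses to Elena, Omar, and Kwame → score 1.
Omar: beats Elena, Noah, and Zara; loses to Kwame → score 3.
Kwame: beats Elena, Noah, Zara, and Omar → score 4.
Kwame has the best pairwise record.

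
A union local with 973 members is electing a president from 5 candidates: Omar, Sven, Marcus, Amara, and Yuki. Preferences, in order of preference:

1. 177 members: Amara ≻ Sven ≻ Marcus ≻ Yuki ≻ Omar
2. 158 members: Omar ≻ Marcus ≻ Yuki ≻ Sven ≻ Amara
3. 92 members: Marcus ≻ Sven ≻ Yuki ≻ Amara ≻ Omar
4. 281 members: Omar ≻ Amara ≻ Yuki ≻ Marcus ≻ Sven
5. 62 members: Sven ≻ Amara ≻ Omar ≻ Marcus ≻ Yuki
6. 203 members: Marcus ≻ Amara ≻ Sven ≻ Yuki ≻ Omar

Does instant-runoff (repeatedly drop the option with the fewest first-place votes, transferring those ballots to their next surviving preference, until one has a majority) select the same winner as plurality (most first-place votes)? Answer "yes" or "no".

Instant-runoff — R1 Omar 439, Sven 62, Marcus 295, Amara 177, Yuki 0 (Yuki out); R2 Omar 439, Sven 62, Marcus 295, Amara 177 (Sven out); R3 Omar 439, Marcus 295, Amara 239 (Amara out); R4 Omar 501, Marcus 472 (Omar winner). Winner: Omar.
Plurality — first-place votes: Omar 439, Sven 62, Marcus 295, Amara 177, Yuki 0. Winner: Omar.
The two methods agree.

yes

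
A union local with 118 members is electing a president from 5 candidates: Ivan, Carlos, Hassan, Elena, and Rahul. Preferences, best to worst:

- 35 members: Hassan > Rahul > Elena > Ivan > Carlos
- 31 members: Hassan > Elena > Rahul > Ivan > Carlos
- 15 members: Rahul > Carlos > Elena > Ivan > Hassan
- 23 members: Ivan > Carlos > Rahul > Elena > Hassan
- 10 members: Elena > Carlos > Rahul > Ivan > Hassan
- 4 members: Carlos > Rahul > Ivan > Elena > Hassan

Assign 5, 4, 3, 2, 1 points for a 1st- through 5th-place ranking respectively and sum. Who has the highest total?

Rahul

Ivan: 35·2 + 31·2 + 15·2 + 23·5 + 10·2 + 4·3 = 309
Carlos: 35·1 + 31·1 + 15·4 + 23·4 + 10·4 + 4·5 = 278
Hassan: 35·5 + 31·5 + 15·1 + 23·1 + 10·1 + 4·1 = 382
Elena: 35·3 + 31·4 + 15·3 + 23·2 + 10·5 + 4·2 = 378
Rahul: 35·4 + 31·3 + 15·5 + 23·3 + 10·3 + 4·4 = 423
Rahul has the highest Borda score (423).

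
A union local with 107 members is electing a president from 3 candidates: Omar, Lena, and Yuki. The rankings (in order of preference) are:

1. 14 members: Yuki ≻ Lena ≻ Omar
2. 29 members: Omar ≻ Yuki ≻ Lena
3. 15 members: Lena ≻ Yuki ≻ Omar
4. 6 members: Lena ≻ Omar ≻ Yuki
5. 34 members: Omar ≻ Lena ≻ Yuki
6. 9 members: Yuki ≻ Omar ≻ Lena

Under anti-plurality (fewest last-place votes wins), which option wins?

Omar

Last-place votes: Omar 29, Lena 38, Yuki 40.
Omar is ranked last by the fewest voters, so Omar wins.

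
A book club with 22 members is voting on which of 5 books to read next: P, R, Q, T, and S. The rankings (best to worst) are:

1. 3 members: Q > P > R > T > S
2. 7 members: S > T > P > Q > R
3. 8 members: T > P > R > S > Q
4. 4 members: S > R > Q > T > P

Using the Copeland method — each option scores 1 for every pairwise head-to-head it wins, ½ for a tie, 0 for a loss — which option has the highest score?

T

P: beats R and Q; ties S; loses to T → score 2.5.
R: beats Q; ties S; loses to P and T → score 1.5.
Q: loses to P, R, T, and S → score 0.
T: beats P, R, and Q; ties S → score 3.5.
S: beats Q; ties P, R, and T → score 2.5.
T has the best pairwise record.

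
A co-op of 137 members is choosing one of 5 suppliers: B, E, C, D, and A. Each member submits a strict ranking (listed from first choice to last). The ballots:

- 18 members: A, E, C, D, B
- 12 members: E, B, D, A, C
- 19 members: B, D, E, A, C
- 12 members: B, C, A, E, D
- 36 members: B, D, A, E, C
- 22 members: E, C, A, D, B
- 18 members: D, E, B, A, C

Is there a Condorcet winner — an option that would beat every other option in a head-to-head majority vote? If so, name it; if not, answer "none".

Checking pairwise contests:
E beats B 70–67.
D beats E 73–64.
B beats C 97–40.
B beats D 79–58.
B beats A 97–40.
Every option loses at least one head-to-head, so there is no Condorcet winner.

none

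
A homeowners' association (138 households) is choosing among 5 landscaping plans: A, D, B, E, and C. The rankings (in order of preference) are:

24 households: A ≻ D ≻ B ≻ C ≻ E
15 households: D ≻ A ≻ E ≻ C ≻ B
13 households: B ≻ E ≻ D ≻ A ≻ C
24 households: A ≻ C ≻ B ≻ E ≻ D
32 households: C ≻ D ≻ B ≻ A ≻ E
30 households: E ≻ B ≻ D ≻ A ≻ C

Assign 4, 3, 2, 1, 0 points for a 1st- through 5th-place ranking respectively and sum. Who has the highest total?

D

A: 24·4 + 15·3 + 13·1 + 24·4 + 32·1 + 30·1 = 312
D: 24·3 + 15·4 + 13·2 + 24·0 + 32·3 + 30·2 = 314
B: 24·2 + 15·0 + 13·4 + 24·2 + 32·2 + 30·3 = 302
E: 24·0 + 15·2 + 13·3 + 24·1 + 32·0 + 30·4 = 213
C: 24·1 + 15·1 + 13·0 + 24·3 + 32·4 + 30·0 = 239
D has the highest Borda score (314).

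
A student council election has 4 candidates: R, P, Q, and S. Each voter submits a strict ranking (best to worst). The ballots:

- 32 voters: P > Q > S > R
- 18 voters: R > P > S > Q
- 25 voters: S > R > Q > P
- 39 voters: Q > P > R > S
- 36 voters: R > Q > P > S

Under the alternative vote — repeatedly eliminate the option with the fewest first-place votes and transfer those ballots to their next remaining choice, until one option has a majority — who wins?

Round 1: R 54, P 32, Q 39, S 25. Eliminate S.
Round 2: R 79, P 32, Q 39. R has a majority.

R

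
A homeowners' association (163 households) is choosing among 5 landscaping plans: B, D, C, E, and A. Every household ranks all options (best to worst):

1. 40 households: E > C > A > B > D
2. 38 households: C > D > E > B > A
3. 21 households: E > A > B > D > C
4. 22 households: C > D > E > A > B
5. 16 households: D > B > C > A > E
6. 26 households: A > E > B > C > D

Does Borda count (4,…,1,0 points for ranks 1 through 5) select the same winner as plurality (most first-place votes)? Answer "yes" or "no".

Borda — scores: B 220, D 265, C 418, E 442, A 285. Winner: E.
Plurality — first-place votes: B 0, D 16, C 60, E 61, A 26. Winner: E.
The two methods agree.

yes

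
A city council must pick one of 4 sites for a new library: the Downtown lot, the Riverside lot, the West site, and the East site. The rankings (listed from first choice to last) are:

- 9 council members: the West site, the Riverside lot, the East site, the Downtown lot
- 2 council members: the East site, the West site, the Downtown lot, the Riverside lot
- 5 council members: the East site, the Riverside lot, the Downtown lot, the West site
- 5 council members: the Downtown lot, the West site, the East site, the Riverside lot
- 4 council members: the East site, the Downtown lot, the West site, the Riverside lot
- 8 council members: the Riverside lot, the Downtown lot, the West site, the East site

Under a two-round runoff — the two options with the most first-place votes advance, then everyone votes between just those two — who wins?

Round 1 first-place votes: the Downtown lot 5, the Riverside lot 8, the West site 9, the East site 11.
the East site and the West site advance.
Runoff: the East site is preferred to the West site by 11 voters; the West site by 22.
the West site wins the runoff.

the West site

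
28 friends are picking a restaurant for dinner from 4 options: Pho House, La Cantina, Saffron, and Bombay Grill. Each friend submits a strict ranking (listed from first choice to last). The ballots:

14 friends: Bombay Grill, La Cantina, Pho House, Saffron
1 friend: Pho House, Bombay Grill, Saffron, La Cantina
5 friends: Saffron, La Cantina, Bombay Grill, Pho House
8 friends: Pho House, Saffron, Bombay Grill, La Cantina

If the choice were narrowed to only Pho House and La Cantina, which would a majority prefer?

La Cantina

Voters preferring Pho House to La Cantina: 9; preferring La Cantina to Pho House: 19.
La Cantina wins the head-to-head.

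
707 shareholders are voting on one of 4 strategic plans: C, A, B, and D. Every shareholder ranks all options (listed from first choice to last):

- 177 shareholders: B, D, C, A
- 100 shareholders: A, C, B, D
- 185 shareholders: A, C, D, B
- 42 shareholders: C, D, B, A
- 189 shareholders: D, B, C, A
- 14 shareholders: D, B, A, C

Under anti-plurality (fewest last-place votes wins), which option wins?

Last-place votes: C 14, A 408, B 185, D 100.
C is ranked last by the fewest voters, so C wins.

C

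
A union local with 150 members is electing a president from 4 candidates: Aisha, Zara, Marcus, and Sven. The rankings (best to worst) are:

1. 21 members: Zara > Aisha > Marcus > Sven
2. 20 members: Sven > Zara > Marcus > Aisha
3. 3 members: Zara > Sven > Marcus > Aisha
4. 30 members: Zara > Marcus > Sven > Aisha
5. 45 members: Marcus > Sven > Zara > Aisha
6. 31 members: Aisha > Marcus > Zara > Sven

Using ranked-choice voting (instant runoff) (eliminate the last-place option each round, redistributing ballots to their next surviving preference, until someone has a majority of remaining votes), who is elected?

Round 1: Aisha 31, Zara 54, Marcus 45, Sven 20. Eliminate Sven.
Round 2: Aisha 31, Zara 74, Marcus 45. Eliminate Aisha.
Round 3: Zara 74, Marcus 76. Marcus has a majority.

Marcus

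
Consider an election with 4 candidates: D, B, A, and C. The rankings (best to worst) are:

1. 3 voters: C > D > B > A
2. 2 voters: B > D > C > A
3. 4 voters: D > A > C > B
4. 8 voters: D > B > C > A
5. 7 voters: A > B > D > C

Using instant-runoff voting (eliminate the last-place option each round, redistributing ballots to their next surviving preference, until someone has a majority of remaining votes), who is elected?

Round 1: D 12, B 2, A 7, C 3. Eliminate B.
Round 2: D 14, A 7, C 3. D has a majority.

D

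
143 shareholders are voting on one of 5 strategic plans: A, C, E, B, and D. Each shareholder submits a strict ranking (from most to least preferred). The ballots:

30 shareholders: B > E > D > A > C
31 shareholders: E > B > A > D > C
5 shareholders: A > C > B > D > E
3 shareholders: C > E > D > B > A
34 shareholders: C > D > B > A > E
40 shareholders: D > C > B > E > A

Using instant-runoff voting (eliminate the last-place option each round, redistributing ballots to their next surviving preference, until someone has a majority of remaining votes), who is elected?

Round 1: A 5, C 37, E 31, B 30, D 40. Eliminate A.
Round 2: C 42, E 31, B 30, D 40. Eliminate B.
Round 3: C 42, E 61, D 40. Eliminate D.
Round 4: C 82, E 61. C has a majority.

C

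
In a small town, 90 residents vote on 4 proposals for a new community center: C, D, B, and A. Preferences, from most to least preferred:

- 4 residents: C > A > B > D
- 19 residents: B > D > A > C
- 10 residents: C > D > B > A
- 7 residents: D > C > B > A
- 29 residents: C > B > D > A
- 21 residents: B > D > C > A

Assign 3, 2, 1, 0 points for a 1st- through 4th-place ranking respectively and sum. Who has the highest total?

C: 4·3 + 19·0 + 10·3 + 7·2 + 29·3 + 21·1 = 164
D: 4·0 + 19·2 + 10·2 + 7·3 + 29·1 + 21·2 = 150
B: 4·1 + 19·3 + 10·1 + 7·1 + 29·2 + 21·3 = 199
A: 4·2 + 19·1 + 10·0 + 7·0 + 29·0 + 21·0 = 27
B has the highest Borda score (199).

B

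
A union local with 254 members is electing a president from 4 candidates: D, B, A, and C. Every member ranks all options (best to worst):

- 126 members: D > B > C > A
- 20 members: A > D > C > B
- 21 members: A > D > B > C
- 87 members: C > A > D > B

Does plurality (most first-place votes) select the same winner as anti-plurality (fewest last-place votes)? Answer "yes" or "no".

Plurality — first-place votes: D 126, B 0, A 41, C 87. Winner: D.
Anti-plurality — last-place votes: D 0, B 107, A 126, C 21. Winner: D.
The two methods agree.

yes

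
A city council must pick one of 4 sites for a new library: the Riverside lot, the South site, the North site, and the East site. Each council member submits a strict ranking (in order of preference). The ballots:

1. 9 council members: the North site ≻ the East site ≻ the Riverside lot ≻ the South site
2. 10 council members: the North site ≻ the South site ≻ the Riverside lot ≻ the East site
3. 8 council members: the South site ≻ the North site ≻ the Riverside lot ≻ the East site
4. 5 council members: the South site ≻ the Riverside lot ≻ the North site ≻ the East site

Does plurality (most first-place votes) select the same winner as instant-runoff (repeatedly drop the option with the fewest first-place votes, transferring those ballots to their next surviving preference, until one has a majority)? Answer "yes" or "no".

Plurality — first-place votes: the Riverside lot 0, the South site 13, the North site 19, the East site 0. Winner: the North site.
Instant-runoff — R1 the Riverside lot 0, the South site 13, the North site 19, the East site 0 (the North site winner). Winner: the North site.
The two methods agree.

yes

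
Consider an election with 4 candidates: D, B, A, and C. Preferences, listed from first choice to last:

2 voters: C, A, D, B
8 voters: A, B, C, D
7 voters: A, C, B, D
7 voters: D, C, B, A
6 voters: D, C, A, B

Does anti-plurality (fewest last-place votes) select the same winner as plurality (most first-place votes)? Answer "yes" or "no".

Anti-plurality — last-place votes: D 15, B 8, A 7, C 0. Winner: C.
Plurality — first-place votes: D 13, B 0, A 15, C 2. Winner: A.
The two methods disagree.

no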